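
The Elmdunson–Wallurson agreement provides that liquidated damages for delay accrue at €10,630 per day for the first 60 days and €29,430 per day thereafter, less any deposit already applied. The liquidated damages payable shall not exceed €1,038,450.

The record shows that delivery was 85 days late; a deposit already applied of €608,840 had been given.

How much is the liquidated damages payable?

First 60 days: 60 × €10,630 = €637,800
Remaining days: (85 − 60) × €29,430 = €735,750
Accrued per-day damages: €637,800 + €735,750 = €1,373,550
Less deposit already applied: €1,373,550 − €608,840 = €764,710
Cap at €1,038,450: €764,710 is within the cap, no reduction.

€764,710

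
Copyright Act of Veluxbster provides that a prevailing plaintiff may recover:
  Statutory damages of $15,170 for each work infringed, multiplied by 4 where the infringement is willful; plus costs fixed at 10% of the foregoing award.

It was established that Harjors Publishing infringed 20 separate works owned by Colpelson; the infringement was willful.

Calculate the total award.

Award: $1,334,960

Statutory damages: 20 × $15,170 = $303,400
Multiplied by 4: 4 × $303,400 = $1,213,600
Costs: 10% of $1,213,600 = $121,360
Award plus costs: $1,213,600 + $121,360 = $1,334,960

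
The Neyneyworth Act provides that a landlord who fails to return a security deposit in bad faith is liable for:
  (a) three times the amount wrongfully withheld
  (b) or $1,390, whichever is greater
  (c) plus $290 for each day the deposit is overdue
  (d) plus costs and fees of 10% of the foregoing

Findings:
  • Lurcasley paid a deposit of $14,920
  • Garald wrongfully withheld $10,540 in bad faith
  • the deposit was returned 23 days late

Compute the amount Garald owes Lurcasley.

Trebled: 3 × $10,540 = $31,620
Minimum $1,390: $31,620 meets the minimum, no increase.
Late-return penalty: 23 × $290 = $6,670
Damages plus late penalty: $31,620 + $6,670 = $38,290
Costs and fees: 10% of $38,290 = $3,829
Total recovery: $38,290 + $3,829 = $42,119

$42,119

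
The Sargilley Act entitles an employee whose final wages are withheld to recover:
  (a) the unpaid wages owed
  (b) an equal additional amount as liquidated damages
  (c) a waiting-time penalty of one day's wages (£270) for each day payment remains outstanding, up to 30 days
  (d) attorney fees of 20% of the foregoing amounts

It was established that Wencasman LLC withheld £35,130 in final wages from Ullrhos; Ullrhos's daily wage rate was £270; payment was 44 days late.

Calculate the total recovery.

£94,032

Liquidated damages (equal amount): £35,130
Penalty days: min(44, 30) = 30
Waiting-time penalty: 30 × £270 = £8,100
Subtotal: £35,130 + £35,130 + £8,100 = £78,360
Attorney fees: 20% of £78,360 = £15,672
Total award: £78,360 + £15,672 = £94,032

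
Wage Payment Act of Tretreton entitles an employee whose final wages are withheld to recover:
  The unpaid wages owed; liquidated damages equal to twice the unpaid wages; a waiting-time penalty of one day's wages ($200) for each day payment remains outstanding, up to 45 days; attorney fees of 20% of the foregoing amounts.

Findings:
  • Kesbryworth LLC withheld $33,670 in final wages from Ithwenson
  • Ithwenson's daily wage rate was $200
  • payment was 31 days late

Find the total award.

Doubled: 2 × $33,670 = $67,340
Penalty days: min(31, 45) = 31
Waiting-time penalty: 31 × $200 = $6,200
Subtotal: $33,670 + $67,340 + $6,200 = $107,210
Attorney fees: 20% of $107,210 = $21,442
Total award: $107,210 + $21,442 = $128,652

$128,652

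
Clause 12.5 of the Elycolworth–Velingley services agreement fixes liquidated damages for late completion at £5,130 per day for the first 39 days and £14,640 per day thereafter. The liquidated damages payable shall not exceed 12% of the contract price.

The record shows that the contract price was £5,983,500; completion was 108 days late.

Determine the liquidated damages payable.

£718,020

First 39 days: 39 × £5,130 = £200,070
Remaining days: (108 − 39) × £14,640 = £1,010,160
Accrued per-day damages: £200,070 + £1,010,160 = £1,210,230
Cap: 12% of £5,983,500 = £718,020
Cap at £718,020: £1,210,230 exceeds the cap → £718,020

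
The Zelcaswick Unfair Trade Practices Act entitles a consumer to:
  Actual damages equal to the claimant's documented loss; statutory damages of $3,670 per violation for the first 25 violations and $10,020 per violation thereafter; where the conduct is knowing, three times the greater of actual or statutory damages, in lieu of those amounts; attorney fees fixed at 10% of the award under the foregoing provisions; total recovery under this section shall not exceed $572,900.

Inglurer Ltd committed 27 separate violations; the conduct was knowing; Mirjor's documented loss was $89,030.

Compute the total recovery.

$368,907

First 25 violations: 25 × $3,670 = $91,750
Remaining violations: (27 − 25) × $10,020 = $20,040
Statutory damages: $91,750 + $20,040 = $111,790
Greater of actual damages ($89,030) or statutory damages ($111,790): $111,790
Trebled: 3 × $111,790 = $335,370
Attorney fees: 10% of $335,370 = $33,537
Total before cap: $335,370 + $33,537 = $368,907
Cap at $572,900: $368,907 is within the cap, no reduction.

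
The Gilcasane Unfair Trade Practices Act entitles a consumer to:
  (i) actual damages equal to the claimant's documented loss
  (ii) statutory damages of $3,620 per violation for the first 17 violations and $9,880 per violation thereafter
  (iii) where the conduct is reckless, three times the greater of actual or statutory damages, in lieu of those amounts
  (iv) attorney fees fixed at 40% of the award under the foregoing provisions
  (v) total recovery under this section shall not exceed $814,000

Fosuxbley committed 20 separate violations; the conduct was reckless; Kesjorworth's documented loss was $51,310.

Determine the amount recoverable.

First 17 violations: 17 × $3,620 = $61,540
Remaining violations: (20 − 17) × $9,880 = $29,640
Statutory damages: $61,540 + $29,640 = $91,180
Greater of actual damages ($51,310) or statutory damages ($91,180): $91,180
Trebled: 3 × $91,180 = $273,540
Attorney fees: 40% of $273,540 = $109,416
Total before cap: $273,540 + $109,416 = $382,956
Cap at $814,000: $382,956 is within the cap, no reduction.

$382,956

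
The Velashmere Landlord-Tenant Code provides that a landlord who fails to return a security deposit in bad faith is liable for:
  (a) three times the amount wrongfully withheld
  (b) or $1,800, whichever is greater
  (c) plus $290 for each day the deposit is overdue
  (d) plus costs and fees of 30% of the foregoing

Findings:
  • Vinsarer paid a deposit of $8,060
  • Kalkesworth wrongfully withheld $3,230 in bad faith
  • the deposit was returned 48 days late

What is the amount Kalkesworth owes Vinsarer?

$30,693

Trebled: 3 × $3,230 = $9,690
Minimum $1,800: $9,690 meets the minimum, no increase.
Late-return penalty: 48 × $290 = $13,920
Damages plus late penalty: $9,690 + $13,920 = $23,610
Costs and fees: 30% of $23,610 = $7,083
Total recovery: $23,610 + $7,083 = $30,693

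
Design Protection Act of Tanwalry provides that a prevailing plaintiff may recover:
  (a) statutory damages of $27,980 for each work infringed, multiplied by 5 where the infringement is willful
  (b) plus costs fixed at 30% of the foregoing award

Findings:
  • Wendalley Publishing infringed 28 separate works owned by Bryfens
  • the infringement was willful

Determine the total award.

$5,092,360

Statutory damages: 28 × $27,980 = $783,440
Multiplied by 5: 5 × $783,440 = $3,917,200
Costs: 30% of $3,917,200 = $1,175,160
Award plus costs: $3,917,200 + $1,175,160 = $5,092,360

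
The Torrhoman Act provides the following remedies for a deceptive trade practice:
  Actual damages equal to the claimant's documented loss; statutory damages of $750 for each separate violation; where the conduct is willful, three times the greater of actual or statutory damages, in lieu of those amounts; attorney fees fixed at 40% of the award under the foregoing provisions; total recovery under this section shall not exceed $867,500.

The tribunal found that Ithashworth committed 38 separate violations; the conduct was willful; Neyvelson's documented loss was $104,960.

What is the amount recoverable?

Statutory damages: 38 × $750 = $28,500
Greater of actual damages ($104,960) or statutory damages ($28,500): $104,960
Trebled: 3 × $104,960 = $314,880
Attorney fees: 40% of $314,880 = $125,952
Total before cap: $314,880 + $125,952 = $440,832
Cap at $867,500: $440,832 is within the cap, no reduction.

$440,832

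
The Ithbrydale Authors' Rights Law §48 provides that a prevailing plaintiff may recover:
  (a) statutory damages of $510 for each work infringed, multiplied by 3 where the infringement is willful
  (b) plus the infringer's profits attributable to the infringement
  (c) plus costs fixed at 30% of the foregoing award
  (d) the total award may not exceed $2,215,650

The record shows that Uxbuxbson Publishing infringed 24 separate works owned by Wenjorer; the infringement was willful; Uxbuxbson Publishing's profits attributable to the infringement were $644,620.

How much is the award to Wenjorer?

Statutory damages: 24 × $510 = $12,240
Trebled: 3 × $12,240 = $36,720
Combined award: $36,720 + $644,620 = $681,340
Costs: 30% of $681,340 = $204,402
Award plus costs: $681,340 + $204,402 = $885,742
Cap at $2,215,650: $885,742 is within the cap, no reduction.

$885,742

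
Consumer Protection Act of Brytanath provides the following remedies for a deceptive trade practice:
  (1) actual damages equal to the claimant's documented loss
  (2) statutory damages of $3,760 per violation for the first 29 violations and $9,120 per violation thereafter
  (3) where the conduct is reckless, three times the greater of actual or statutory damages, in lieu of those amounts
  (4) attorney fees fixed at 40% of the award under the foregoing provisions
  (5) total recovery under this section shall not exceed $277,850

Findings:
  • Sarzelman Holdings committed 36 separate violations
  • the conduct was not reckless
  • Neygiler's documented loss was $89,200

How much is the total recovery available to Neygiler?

$277,850

First 29 violations: 29 × $3,760 = $109,040
Remaining violations: (36 − 29) × $9,120 = $63,840
Statutory damages: $109,040 + $63,840 = $172,880
Conduct not reckless: the in-lieu enhancement does not apply.
Actual plus statutory damages: $89,200 + $172,880 = $262,080
Attorney fees: 40% of $262,080 = $104,832
Total before cap: $262,080 + $104,832 = $366,912
Cap at $277,850: $366,912 exceeds the cap → $277,850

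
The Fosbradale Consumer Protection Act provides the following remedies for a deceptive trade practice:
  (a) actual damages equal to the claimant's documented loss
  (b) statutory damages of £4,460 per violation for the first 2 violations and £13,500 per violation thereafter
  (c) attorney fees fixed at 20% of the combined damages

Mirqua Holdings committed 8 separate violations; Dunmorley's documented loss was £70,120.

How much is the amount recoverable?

£192,048

First 2 violations: 2 × £4,460 = £8,920
Remaining violations: (8 − 2) × £13,500 = £81,000
Statutory damages: £8,920 + £81,000 = £89,920
Combined damages: £70,120 + £89,920 = £160,040
Attorney fees: 20% of £160,040 = £32,008
Total recovery: £160,040 + £32,008 = £192,048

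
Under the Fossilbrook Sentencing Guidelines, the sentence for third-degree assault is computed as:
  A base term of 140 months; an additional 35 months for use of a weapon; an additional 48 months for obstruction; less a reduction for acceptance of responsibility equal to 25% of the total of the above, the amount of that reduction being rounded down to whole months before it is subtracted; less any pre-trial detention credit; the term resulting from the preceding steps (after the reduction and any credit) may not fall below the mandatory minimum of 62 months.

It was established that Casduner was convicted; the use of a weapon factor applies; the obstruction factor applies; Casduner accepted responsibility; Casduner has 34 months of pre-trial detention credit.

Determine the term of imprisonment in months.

Use of a weapon enhancement: +35 months
Obstruction enhancement: +48 months
Adjusted term: 140 months + 35 months + 48 months = 223 months
Acceptance of responsibility reduction: 25% of 223 months = 55 months (rounded down)
After reduction: 223 − 55 = 168 months
Less pre-trial detention credit: 168 months − 34 months = 134 months
Minimum 62 months: 134 months meets the minimum, no increase.

134 months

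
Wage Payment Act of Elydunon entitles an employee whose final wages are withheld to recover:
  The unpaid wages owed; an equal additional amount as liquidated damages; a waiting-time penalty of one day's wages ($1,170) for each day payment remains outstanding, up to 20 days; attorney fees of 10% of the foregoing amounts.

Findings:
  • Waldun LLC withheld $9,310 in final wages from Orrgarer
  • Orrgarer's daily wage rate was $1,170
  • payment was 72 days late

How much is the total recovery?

$46,222

Liquidated damages (equal amount): $9,310
Penalty days: min(72, 20) = 20
Waiting-time penalty: 20 × $1,170 = $23,400
Subtotal: $9,310 + $9,310 + $23,400 = $42,020
Attorney fees: 10% of $42,020 = $4,202
Total award: $42,020 + $4,202 = $46,222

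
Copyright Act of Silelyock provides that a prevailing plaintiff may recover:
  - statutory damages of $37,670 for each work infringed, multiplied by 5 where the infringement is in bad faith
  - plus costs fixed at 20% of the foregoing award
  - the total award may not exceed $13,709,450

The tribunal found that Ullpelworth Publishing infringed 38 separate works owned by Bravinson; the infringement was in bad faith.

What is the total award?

Statutory damages: 38 × $37,670 = $1,431,460
Multiplied by 5: 5 × $1,431,460 = $7,157,300
Costs: 20% of $7,157,300 = $1,431,460
Award plus costs: $7,157,300 + $1,431,460 = $8,588,760
Cap at $13,709,450: $8,588,760 is within the cap, no reduction.

Award: $8,588,760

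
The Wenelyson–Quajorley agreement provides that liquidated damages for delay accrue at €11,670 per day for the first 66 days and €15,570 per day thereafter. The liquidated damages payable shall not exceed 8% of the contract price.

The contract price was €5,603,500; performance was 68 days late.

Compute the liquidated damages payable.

First 66 days: 66 × €11,670 = €770,220
Remaining days: (68 − 66) × €15,570 = €31,140
Accrued per-day damages: €770,220 + €31,140 = €801,360
Cap: 8% of €5,603,500 = €448,280
Cap at €448,280: €801,360 exceeds the cap → €448,280

€448,280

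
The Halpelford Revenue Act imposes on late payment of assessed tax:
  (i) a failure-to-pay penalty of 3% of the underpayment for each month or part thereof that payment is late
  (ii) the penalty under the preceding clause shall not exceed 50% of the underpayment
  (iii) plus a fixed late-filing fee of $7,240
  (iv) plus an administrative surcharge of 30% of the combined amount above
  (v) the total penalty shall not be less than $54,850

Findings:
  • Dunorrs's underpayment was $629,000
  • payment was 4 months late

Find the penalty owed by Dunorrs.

$107,536

Accrued rate: 3% × 4 = 12%, capped at 50% → 12%
Failure-to-pay penalty: 12% of $629,000 = $75,480
Penalty before surcharge: $75,480 + $7,240 = $82,720
Administrative surcharge: 30% of $82,720 = $24,816
Total penalty: $82,720 + $24,816 = $107,536
Minimum $54,850: $107,536 meets the minimum, no increase.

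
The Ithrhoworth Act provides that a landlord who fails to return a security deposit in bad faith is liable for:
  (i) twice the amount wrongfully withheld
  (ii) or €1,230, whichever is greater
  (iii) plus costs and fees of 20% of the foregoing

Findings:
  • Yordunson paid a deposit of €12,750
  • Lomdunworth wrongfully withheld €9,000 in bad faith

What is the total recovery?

Doubled: 2 × €9,000 = €18,000
Minimum €1,230: €18,000 meets the minimum, no increase.
Costs and fees: 20% of €18,000 = €3,600
Total recovery: €18,000 + €3,600 = €21,600

Recovery: €21,600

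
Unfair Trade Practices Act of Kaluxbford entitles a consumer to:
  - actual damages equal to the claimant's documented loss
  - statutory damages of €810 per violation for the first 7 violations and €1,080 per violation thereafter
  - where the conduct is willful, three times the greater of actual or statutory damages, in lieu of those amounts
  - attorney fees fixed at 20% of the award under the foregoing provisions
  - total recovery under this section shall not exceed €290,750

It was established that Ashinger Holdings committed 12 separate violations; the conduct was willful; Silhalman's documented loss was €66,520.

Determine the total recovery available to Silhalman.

First 7 violations: 7 × €810 = €5,670
Remaining violations: (12 − 7) × €1,080 = €5,400
Statutory damages: €5,670 + €5,400 = €11,070
Greater of actual damages (€66,520) or statutory damages (€11,070): €66,520
Trebled: 3 × €66,520 = €199,560
Attorney fees: 20% of €199,560 = €39,912
Total before cap: €199,560 + €39,912 = €239,472
Cap at €290,750: €239,472 is within the cap, no reduction.

€239,472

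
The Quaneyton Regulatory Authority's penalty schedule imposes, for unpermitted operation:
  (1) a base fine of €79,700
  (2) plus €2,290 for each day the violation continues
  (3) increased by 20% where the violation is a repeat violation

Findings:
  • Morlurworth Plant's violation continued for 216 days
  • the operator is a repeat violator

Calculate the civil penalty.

Per-day component: 216 × €2,290 = €494,640
Base plus per-day: €79,700 + €494,640 = €574,340
Enhancement: 20% of €574,340 = €114,868
Enhanced fine: €574,340 + €114,868 = €689,208

€689,208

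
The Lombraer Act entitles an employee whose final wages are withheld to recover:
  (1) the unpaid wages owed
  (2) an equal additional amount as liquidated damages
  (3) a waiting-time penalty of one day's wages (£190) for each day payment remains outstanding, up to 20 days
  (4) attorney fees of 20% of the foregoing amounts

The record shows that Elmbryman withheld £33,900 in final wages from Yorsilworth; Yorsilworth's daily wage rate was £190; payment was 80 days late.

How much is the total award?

Liquidated damages (equal amount): £33,900
Penalty days: min(80, 20) = 20
Waiting-time penalty: 20 × £190 = £3,800
Subtotal: £33,900 + £33,900 + £3,800 = £71,600
Attorney fees: 20% of £71,600 = £14,320
Total award: £71,600 + £14,320 = £85,920

Total award: £85,920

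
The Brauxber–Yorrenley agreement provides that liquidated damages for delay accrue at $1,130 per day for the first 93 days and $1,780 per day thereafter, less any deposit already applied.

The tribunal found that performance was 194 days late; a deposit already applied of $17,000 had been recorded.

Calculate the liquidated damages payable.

$267,870

First 93 days: 93 × $1,130 = $105,090
Remaining days: (194 − 93) × $1,780 = $179,780
Accrued per-day damages: $105,090 + $179,780 = $284,870
Less deposit already applied: $284,870 − $17,000 = $267,870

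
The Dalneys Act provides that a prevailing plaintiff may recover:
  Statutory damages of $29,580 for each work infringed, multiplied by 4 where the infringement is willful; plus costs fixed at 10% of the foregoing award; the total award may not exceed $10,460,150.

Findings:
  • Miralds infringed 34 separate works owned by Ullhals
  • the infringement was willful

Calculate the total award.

Statutory damages: 34 × $29,580 = $1,005,720
Multiplied by 4: 4 × $1,005,720 = $4,022,880
Costs: 10% of $4,022,880 = $402,288
Award plus costs: $4,022,880 + $402,288 = $4,425,168
Cap at $10,460,150: $4,425,168 is within the cap, no reduction.

$4,425,168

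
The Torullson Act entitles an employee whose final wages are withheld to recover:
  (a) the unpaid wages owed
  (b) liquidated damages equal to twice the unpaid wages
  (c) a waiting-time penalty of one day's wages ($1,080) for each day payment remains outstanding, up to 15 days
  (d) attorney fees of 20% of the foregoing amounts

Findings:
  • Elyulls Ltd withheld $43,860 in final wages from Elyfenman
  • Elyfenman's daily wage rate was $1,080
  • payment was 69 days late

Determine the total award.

Doubled: 2 × $43,860 = $87,720
Penalty days: min(69, 15) = 15
Waiting-time penalty: 15 × $1,080 = $16,200
Subtotal: $43,860 + $87,720 + $16,200 = $147,780
Attorney fees: 20% of $147,780 = $29,556
Total award: $147,780 + $29,556 = $177,336

$177,336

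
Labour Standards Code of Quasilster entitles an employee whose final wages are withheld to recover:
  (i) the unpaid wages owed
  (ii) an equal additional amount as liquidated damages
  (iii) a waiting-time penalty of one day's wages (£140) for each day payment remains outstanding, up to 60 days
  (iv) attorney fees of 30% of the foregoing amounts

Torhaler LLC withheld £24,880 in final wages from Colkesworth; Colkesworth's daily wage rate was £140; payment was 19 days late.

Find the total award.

Liquidated damages (equal amount): £24,880
Penalty days: min(19, 60) = 19
Waiting-time penalty: 19 × £140 = £2,660
Subtotal: £24,880 + £24,880 + £2,660 = £52,420
Attorney fees: 30% of £52,420 = £15,726
Total award: £52,420 + £15,726 = £68,146

£68,146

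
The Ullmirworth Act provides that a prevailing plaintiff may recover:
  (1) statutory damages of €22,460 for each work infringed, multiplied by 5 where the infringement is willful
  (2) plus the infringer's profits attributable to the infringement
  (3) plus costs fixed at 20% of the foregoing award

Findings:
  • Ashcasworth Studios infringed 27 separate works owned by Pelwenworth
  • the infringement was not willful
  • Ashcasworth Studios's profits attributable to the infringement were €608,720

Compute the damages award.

Statutory damages: 27 × €22,460 = €606,420
Infringement not willful: no ×5 enhancement.
Combined award: €606,420 + €608,720 = €1,215,140
Costs: 20% of €1,215,140 = €243,028
Award plus costs: €1,215,140 + €243,028 = €1,458,168

€1,458,168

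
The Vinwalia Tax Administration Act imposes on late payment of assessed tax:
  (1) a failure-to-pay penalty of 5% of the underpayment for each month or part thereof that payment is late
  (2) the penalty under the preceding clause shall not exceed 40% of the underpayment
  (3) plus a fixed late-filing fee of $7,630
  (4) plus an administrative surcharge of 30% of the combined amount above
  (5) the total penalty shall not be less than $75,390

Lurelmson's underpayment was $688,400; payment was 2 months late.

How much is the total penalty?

Accrued rate: 5% × 2 = 10%, capped at 40% → 10%
Failure-to-pay penalty: 10% of $688,400 = $68,840
Penalty before surcharge: $68,840 + $7,630 = $76,470
Administrative surcharge: 30% of $76,470 = $22,941
Total penalty: $76,470 + $22,941 = $99,411
Minimum $75,390: $99,411 meets the minimum, no increase.

Penalty: $99,411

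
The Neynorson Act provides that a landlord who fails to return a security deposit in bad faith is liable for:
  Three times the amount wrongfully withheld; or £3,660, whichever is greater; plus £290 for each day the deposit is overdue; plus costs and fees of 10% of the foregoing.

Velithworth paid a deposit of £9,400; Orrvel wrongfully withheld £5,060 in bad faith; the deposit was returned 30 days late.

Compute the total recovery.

£26,268

Trebled: 3 × £5,060 = £15,180
Minimum £3,660: £15,180 meets the minimum, no increase.
Late-return penalty: 30 × £290 = £8,700
Damages plus late penalty: £15,180 + £8,700 = £23,880
Costs and fees: 10% of £23,880 = £2,388
Total recovery: £23,880 + £2,388 = £26,268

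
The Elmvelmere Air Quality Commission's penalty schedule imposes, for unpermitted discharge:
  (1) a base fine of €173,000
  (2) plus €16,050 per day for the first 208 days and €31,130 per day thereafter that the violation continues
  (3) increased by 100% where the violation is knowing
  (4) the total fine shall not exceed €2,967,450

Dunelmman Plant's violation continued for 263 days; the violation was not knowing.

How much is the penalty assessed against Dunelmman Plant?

€2,967,450

First 208 days: 208 × €16,050 = €3,338,400
Remaining days: (263 − 208) × €31,130 = €1,712,150
Per-day component: €3,338,400 + €1,712,150 = €5,050,550
Base plus per-day: €173,000 + €5,050,550 = €5,223,550
The violation was not knowing: no 100% increase.
Cap at €2,967,450: €5,223,550 exceeds the cap → €2,967,450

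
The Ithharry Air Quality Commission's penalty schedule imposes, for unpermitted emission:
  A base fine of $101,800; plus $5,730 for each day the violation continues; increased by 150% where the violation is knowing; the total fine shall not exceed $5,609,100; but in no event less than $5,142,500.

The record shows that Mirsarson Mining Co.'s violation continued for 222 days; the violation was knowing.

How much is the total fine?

Per-day component: 222 × $5,730 = $1,272,060
Base plus per-day: $101,800 + $1,272,060 = $1,373,860
Enhancement: 150% of $1,373,860 = $2,060,790
Enhanced fine: $1,373,860 + $2,060,790 = $3,434,650
Cap at $5,609,100: $3,434,650 is within the cap, no reduction.
Minimum $5,142,500: $3,434,650 is below the minimum → $5,142,500

$5,142,500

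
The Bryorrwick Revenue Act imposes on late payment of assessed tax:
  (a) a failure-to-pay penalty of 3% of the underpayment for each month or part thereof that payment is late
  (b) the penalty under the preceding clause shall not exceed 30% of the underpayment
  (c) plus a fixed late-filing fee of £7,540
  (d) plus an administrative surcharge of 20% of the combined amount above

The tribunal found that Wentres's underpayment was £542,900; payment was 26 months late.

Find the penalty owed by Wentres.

£204,492

Accrued rate: 3% × 26 = 78%, capped at 30% → 30%
Failure-to-pay penalty: 30% of £542,900 = £162,870
Penalty before surcharge: £162,870 + £7,540 = £170,410
Administrative surcharge: 20% of £170,410 = £34,082
Total penalty: £170,410 + £34,082 = £204,492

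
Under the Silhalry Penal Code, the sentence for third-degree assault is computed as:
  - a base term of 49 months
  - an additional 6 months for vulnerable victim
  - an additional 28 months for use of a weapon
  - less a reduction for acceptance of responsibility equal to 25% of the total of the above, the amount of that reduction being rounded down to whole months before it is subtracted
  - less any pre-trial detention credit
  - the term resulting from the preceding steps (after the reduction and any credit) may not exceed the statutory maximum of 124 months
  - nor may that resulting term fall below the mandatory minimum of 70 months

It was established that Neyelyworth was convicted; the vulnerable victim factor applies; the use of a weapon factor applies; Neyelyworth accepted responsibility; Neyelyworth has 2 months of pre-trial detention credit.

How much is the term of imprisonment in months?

Vulnerable victim enhancement: +6 months
Use of a weapon enhancement: +28 months
Adjusted term: 49 months + 6 months + 28 months = 83 months
Acceptance of responsibility reduction: 25% of 83 months = 20 months (rounded down)
After reduction: 83 − 20 = 63 months
Less pre-trial detention credit: 63 months − 2 months = 61 months
Cap at 124 months: 61 months is within the cap, no reduction.
Minimum 70 months: 61 months is below the minimum → 70 months

Sentence: 70 months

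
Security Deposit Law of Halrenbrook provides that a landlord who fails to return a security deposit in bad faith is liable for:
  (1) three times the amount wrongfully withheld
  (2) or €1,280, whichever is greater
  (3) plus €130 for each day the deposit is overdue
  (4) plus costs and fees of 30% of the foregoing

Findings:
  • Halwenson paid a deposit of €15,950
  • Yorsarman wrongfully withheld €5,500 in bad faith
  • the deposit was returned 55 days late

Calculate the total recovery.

Trebled: 3 × €5,500 = €16,500
Minimum €1,280: €16,500 meets the minimum, no increase.
Late-return penalty: 55 × €130 = €7,150
Damages plus late penalty: €16,500 + €7,150 = €23,650
Costs and fees: 30% of €23,650 = €7,095
Total recovery: €23,650 + €7,095 = €30,745

€30,745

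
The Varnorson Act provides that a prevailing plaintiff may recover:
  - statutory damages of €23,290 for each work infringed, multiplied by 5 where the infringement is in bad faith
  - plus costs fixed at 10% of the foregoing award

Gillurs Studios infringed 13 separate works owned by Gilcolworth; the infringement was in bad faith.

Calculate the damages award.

€1,665,235

Statutory damages: 13 × €23,290 = €302,770
Multiplied by 5: 5 × €302,770 = €1,513,850
Costs: 10% of €1,513,850 = €151,385
Award plus costs: €1,513,850 + €151,385 = €1,665,235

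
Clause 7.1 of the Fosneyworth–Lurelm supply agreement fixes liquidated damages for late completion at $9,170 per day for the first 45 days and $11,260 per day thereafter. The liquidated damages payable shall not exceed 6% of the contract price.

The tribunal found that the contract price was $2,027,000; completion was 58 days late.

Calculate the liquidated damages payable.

$121,620

First 45 days: 45 × $9,170 = $412,650
Remaining days: (58 − 45) × $11,260 = $146,380
Accrued per-day damages: $412,650 + $146,380 = $559,030
Cap: 6% of $2,027,000 = $121,620
Cap at $121,620: $559,030 exceeds the cap → $121,620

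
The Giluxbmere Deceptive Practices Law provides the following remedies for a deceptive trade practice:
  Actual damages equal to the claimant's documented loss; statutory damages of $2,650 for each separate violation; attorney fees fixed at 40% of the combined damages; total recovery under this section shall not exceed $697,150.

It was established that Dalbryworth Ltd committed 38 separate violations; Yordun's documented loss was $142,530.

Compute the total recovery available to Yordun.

Total recovery: $340,522

Statutory damages: 38 × $2,650 = $100,700
Combined damages: $142,530 + $100,700 = $243,230
Attorney fees: 40% of $243,230 = $97,292
Total before cap: $243,230 + $97,292 = $340,522
Cap at $697,150: $340,522 is within the cap, no reduction.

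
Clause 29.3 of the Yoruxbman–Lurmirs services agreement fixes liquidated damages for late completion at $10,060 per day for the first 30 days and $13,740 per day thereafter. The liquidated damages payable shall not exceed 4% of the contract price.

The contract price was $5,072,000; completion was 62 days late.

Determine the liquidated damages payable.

$202,880

First 30 days: 30 × $10,060 = $301,800
Remaining days: (62 − 30) × $13,740 = $439,680
Accrued per-day damages: $301,800 + $439,680 = $741,480
Cap: 4% of $5,072,000 = $202,880
Cap at $202,880: $741,480 exceeds the cap → $202,880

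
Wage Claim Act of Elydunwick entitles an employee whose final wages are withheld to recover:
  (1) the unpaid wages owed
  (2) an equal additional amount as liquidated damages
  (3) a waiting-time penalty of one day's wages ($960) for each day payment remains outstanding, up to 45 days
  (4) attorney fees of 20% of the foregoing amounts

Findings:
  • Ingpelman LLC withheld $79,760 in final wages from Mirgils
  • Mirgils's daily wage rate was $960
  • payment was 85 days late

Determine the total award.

Total award: $243,264

Liquidated damages (equal amount): $79,760
Penalty days: min(85, 45) = 45
Waiting-time penalty: 45 × $960 = $43,200
Subtotal: $79,760 + $79,760 + $43,200 = $202,720
Attorney fees: 20% of $202,720 = $40,544
Total award: $202,720 + $40,544 = $243,264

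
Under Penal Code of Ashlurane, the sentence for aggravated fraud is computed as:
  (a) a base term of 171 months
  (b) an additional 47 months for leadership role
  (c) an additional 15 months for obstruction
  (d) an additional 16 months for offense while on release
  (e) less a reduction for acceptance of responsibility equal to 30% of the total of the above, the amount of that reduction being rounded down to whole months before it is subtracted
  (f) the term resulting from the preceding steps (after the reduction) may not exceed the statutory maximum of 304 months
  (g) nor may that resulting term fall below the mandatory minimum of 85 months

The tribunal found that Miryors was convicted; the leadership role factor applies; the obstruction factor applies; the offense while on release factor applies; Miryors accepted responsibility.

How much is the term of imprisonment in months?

Sentence: 175 months

Leadership role enhancement: +47 months
Obstruction enhancement: +15 months
Offense while on release enhancement: +16 months
Adjusted term: 171 months + 47 months + 15 months + 16 months = 249 months
Acceptance of responsibility reduction: 30% of 249 months = 74 months (rounded down)
After reduction: 249 − 74 = 175 months
Cap at 304 months: 175 months is within the cap, no reduction.
Minimum 85 months: 175 months meets the minimum, no increase.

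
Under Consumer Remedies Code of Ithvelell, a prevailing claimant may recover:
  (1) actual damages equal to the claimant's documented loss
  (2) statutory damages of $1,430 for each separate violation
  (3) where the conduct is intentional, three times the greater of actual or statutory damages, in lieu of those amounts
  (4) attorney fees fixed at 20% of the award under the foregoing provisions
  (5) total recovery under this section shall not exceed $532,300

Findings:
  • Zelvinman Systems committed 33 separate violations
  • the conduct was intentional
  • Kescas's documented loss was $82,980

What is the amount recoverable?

Statutory damages: 33 × $1,430 = $47,190
Greater of actual damages ($82,980) or statutory damages ($47,190): $82,980
Trebled: 3 × $82,980 = $248,940
Attorney fees: 20% of $248,940 = $49,788
Total before cap: $248,940 + $49,788 = $298,728
Cap at $532,300: $298,728 is within the cap, no reduction.

$298,728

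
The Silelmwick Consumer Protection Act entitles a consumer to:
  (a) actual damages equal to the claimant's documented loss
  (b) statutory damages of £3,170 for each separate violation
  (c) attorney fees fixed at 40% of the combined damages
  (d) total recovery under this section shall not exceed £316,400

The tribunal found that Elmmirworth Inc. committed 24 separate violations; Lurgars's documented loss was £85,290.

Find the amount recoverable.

Statutory damages: 24 × £3,170 = £76,080
Combined damages: £85,290 + £76,080 = £161,370
Attorney fees: 40% of £161,370 = £64,548
Total before cap: £161,370 + £64,548 = £225,918
Cap at £316,400: £225,918 is within the cap, no reduction.

Total recovery: £225,918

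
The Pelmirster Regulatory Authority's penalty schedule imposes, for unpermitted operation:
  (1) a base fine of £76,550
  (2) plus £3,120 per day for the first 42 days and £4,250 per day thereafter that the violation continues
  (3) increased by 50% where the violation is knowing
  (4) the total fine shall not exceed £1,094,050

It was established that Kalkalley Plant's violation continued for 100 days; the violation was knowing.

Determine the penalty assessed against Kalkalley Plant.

First 42 days: 42 × £3,120 = £131,040
Remaining days: (100 − 42) × £4,250 = £246,500
Per-day component: £131,040 + £246,500 = £377,540
Base plus per-day: £76,550 + £377,540 = £454,090
Enhancement: 50% of £454,090 = £227,045
Enhanced fine: £454,090 + £227,045 = £681,135
Cap at £1,094,050: £681,135 is within the cap, no reduction.

£681,135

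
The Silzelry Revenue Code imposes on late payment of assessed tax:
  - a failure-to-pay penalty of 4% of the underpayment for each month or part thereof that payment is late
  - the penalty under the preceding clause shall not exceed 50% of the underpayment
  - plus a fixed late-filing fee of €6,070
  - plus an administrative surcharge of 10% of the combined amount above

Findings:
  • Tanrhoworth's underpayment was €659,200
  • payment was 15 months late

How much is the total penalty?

€369,237

Accrued rate: 4% × 15 = 60%, capped at 50% → 50%
Failure-to-pay penalty: 50% of €659,200 = €329,600
Penalty before surcharge: €329,600 + €6,070 = €335,670
Administrative surcharge: 10% of €335,670 = €33,567
Total penalty: €335,670 + €33,567 = €369,237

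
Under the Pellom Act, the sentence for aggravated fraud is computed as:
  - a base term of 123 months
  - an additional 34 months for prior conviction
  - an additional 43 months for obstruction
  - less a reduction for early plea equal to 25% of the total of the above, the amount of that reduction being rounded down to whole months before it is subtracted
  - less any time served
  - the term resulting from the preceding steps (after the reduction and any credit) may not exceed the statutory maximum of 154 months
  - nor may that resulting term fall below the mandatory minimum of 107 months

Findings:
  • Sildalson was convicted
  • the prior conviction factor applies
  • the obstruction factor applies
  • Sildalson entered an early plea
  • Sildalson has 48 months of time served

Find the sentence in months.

107 months

Prior conviction enhancement: +34 months
Obstruction enhancement: +43 months
Adjusted term: 123 months + 34 months + 43 months = 200 months
Early plea reduction: 25% of 200 months = 50 months (rounded down)
After reduction: 200 − 50 = 150 months
Less time served: 150 months − 48 months = 102 months
Cap at 154 months: 102 months is within the cap, no reduction.
Minimum 107 months: 102 months is below the minimum → 107 months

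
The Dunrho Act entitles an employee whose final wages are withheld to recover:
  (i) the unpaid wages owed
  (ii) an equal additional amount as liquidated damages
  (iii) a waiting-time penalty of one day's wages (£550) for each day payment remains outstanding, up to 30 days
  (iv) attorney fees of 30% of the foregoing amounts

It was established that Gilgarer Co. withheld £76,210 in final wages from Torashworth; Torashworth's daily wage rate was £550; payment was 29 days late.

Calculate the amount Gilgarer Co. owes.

£218,881

Liquidated damages (equal amount): £76,210
Penalty days: min(29, 30) = 29
Waiting-time penalty: 29 × £550 = £15,950
Subtotal: £76,210 + £76,210 + £15,950 = £168,370
Attorney fees: 30% of £168,370 = £50,511
Total award: £168,370 + £50,511 = £218,881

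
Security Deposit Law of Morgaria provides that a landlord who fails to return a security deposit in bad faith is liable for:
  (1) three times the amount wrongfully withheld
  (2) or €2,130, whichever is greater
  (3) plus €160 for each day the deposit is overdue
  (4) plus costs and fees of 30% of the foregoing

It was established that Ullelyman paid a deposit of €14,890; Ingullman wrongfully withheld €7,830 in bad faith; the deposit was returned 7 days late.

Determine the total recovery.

Recovery: €31,993

Trebled: 3 × €7,830 = €23,490
Minimum €2,130: €23,490 meets the minimum, no increase.
Late-return penalty: 7 × €160 = €1,120
Damages plus late penalty: €23,490 + €1,120 = €24,610
Costs and fees: 30% of €24,610 = €7,383
Total recovery: €24,610 + €7,383 = €31,993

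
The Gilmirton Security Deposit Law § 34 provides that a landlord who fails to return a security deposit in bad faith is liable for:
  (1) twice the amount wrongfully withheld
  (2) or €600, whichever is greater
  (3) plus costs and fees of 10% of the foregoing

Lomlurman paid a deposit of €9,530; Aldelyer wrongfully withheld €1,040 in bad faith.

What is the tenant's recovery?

Doubled: 2 × €1,040 = €2,080
Minimum €600: €2,080 meets the minimum, no increase.
Costs and fees: 10% of €2,080 = €208
Total recovery: €2,080 + €208 = €2,288

€2,288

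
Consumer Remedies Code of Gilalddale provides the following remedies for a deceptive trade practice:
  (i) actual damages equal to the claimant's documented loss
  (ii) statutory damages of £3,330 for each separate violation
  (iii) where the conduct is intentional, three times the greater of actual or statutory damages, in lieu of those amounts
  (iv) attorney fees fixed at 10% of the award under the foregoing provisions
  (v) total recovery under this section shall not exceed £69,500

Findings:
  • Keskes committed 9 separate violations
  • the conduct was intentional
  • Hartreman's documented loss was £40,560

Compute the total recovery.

£69,500

Statutory damages: 9 × £3,330 = £29,970
Greater of actual damages (£40,560) or statutory damages (£29,970): £40,560
Trebled: 3 × £40,560 = £121,680
Attorney fees: 10% of £121,680 = £12,168
Total before cap: £121,680 + £12,168 = £133,848
Cap at £69,500: £133,848 exceeds the cap → £69,500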